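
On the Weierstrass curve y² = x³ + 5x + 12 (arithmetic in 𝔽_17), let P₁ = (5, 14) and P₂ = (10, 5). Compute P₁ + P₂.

(5, 14) + (10, 5). λ = (5 - 14)/(10 - 5) ≡ 8/5 mod 17. 5⁻¹ ≡ 7 (mod 17), so λ ≡ 5.
  x = λ² - 5 - 10 = 25 - 15 ≡ 10; y = λ·(5 - 10) - 14 ≡ 12. → (10, 12)

(10, 12)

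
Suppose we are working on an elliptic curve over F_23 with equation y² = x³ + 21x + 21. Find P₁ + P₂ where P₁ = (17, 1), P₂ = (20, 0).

(4, 10)

(17, 1) + (20, 0). λ = (0 - 1)/(20 - 17) ≡ 22/3 mod 23. 3⁻¹ ≡ 8 (mod 23), so λ ≡ 15.
  x = λ² - 17 - 20 = 225 - 37 ≡ 4; y = λ·(17 - 4) - 1 ≡ 10. → (4, 10)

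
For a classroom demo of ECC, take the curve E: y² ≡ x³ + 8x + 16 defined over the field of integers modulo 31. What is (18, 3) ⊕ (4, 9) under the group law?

(25, 0)

(18, 3) + (4, 9). λ = (9 - 3)/(4 - 18) ≡ 6/17 mod 31. 17⁻¹ ≡ 11 (mod 31) since 17·11 = 187 ≡ 1, so λ ≡ 4.
  x = λ² - 18 - 4 = 16 - 22 ≡ 25; y = λ·(18 - 25) - 3 ≡ 0. → (25, 0)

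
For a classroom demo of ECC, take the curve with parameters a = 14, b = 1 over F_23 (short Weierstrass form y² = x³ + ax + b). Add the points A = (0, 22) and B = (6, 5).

(0, 22) + (6, 5). λ = (5 - 22)/(6 - 0) ≡ 6/6 mod 23. 6⁻¹ ≡ 4 (mod 23), so λ ≡ 1.
  x = λ² - 0 - 6 = 1 - 6 ≡ 18; y = λ·(0 - 18) - 22 ≡ 6. → (18, 6)

(18, 6)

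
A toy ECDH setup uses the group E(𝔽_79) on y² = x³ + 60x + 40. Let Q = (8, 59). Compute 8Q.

(64, 30)

Repeated addition: build up to 8Q.
2Q: tangent at (8, 59): λ = (3·8² + 60)/(2·59) ≡ 15/39. 39⁻¹ ≡ 77 (mod 79), so λ ≡ 15·77 ≡ 49.
  x = λ² - 8 - 8 = 2401 - 16 ≡ 15; y = λ·(8 - 15) - 59 ≡ 72. → (15, 72)
3Q: (15, 72) + (8, 59). λ = (59 - 72)/(8 - 15) ≡ 66/72 mod 79. 72⁻¹ ≡ 45 (mod 79) since 72·45 = 3240 ≡ 1, so λ ≡ 47.
  x = λ² - 15 - 8 = 2209 - 23 ≡ 53; y = λ·(15 - 53) - 72 ≡ 38. → (53, 38)
4Q: (53, 38) + (8, 59). λ = (59 - 38)/(8 - 53) ≡ 21/34 mod 79. 34⁻¹ ≡ 7 (mod 79), so λ ≡ 68.
  x = λ² - 53 - 8 = 4624 - 61 ≡ 60; y = λ·(53 - 60) - 38 ≡ 39. → (60, 39)
5Q: (60, 39) + (8, 59). λ = (59 - 39)/(8 - 60) ≡ 20/27 mod 79. 27⁻¹ ≡ 41 (mod 79) since 27·41 = 1107 ≡ 1, so λ ≡ 30.
  x = λ² - 60 - 8 = 900 - 68 ≡ 42; y = λ·(60 - 42) - 39 ≡ 27. → (42, 27)
6Q: (42, 27) + (8, 59). λ = (59 - 27)/(8 - 42) ≡ 32/45 mod 79. 45⁻¹ ≡ 72 (mod 79), so λ ≡ 13.
  x = λ² - 42 - 8 = 169 - 50 ≡ 40; y = λ·(42 - 40) - 27 ≡ 78. → (40, 78)
7Q: (40, 78) + (8, 59). λ = (59 - 78)/(8 - 40) ≡ 60/47 mod 79. 47⁻¹ ≡ 37 (mod 79) since 47·37 = 1739 ≡ 1, so λ ≡ 8.
  x = λ² - 40 - 8 = 64 - 48 ≡ 16; y = λ·(40 - 16) - 78 ≡ 35. → (16, 35)
8Q: (16, 35) + (8, 59). λ = (59 - 35)/(8 - 16) ≡ 24/71 mod 79. 71⁻¹ ≡ 69 (mod 79), so λ ≡ 76.
  x = λ² - 16 - 8 = 5776 - 24 ≡ 64; y = λ·(16 - 64) - 35 ≡ 30. → (64, 30)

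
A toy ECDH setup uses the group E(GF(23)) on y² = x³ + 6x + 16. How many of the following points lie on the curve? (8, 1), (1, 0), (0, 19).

(8, 1): 1² ≡ 1, rhs ≡ 1 → on.
(1, 0): 0² ≡ 0, rhs ≡ 0 → on.
(0, 19): 19² ≡ 16, rhs ≡ 16 → on.

3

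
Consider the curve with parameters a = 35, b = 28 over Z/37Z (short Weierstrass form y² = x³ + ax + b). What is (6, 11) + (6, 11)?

(21, 21)

tangent at (6, 11): λ = (3·6² + 35)/(2·11) ≡ 32/22. 22⁻¹ ≡ 32 (mod 37) since 22·32 = 704 ≡ 1, so λ ≡ 32·32 ≡ 25.
  x = λ² - 6 - 6 = 625 - 12 ≡ 21; y = λ·(6 - 21) - 11 ≡ 21. → (21, 21)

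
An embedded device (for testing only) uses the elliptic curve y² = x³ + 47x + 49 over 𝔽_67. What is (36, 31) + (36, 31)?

tangent at (36, 31): λ = (3·36² + 47)/(2·31) ≡ 49/62. 62⁻¹ ≡ 40 (mod 67) since 62·40 = 2480 ≡ 1, so λ ≡ 49·40 ≡ 17.
  x = λ² - 36 - 36 = 289 - 72 ≡ 16; y = λ·(36 - 16) - 31 ≡ 41. → (16, 41)

(16, 41)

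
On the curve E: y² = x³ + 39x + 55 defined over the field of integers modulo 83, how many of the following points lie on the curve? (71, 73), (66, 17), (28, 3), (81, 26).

2

(71, 73): 73² ≡ 17, rhs ≡ 17 → on.
(66, 17): 17² ≡ 40, rhs ≡ 40 → on.
(28, 3): 3² ≡ 9, rhs ≡ 25 → off.
(81, 26): 26² ≡ 12, rhs ≡ 52 → off.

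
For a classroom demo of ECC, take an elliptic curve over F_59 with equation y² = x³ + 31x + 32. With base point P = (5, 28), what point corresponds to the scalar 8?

Double-and-add on 8 = (1000)₂. Start with P = (5, 28) for the leading 1-bit.
double: tangent at (5, 28): λ = (3·5² + 31)/(2·28) ≡ 47/56. 56⁻¹ ≡ 39 (mod 59), so λ ≡ 47·39 ≡ 4.
  x = λ² - 5 - 5 = 16 - 10 ≡ 6; y = λ·(5 - 6) - 28 ≡ 27. → (6, 27)
double: tangent at (6, 27): λ = (3·6² + 31)/(2·27) ≡ 21/54. 54⁻¹ ≡ 47 (mod 59), so λ ≡ 21·47 ≡ 43.
  x = λ² - 6 - 6 = 1849 - 12 ≡ 8; y = λ·(6 - 8) - 27 ≡ 5. → (8, 5)
double: tangent at (8, 5): λ = (3·8² + 31)/(2·5) ≡ 46/10. 10⁻¹ ≡ 6 (mod 59) since 10·6 = 60 ≡ 1, so λ ≡ 46·6 ≡ 40.
  x = λ² - 8 - 8 = 1600 - 16 ≡ 50; y = λ·(8 - 50) - 5 ≡ 26. → (50, 26)

(50, 26)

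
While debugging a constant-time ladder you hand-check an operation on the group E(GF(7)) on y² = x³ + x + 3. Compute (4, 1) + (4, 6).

O

The two points share x = 4 and their y-coordinates satisfy 1 + 6 ≡ 0 (mod 7), so they are inverses. Their sum is O.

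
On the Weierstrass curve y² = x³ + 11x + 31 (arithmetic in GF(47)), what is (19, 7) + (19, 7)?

(36, 41)

tangent at (19, 7): λ = (3·19² + 11)/(2·7) ≡ 13/14. 14⁻¹ ≡ 37 (mod 47) since 14·37 = 518 ≡ 1, so λ ≡ 13·37 ≡ 11.
  x = λ² - 19 - 19 = 121 - 38 ≡ 36; y = λ·(19 - 36) - 7 ≡ 41. → (36, 41)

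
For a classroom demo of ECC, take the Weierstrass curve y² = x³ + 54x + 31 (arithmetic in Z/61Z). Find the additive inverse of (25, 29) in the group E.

(25, 32)

-(25, 29) = (25, -29 mod 61) = (25, 32).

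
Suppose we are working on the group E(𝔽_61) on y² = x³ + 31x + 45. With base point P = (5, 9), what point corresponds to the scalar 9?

Repeated addition: build up to 9P.
2P: tangent at (5, 9): λ = (3·5² + 31)/(2·9) ≡ 45/18. 18⁻¹ ≡ 17 (mod 61) since 18·17 = 306 ≡ 1, so λ ≡ 45·17 ≡ 33.
  x = λ² - 5 - 5 = 1089 - 10 ≡ 42; y = λ·(5 - 42) - 9 ≡ 51. → (42, 51)
3P: (42, 51) + (5, 9). λ = (9 - 51)/(5 - 42) ≡ 19/24 mod 61. 24⁻¹ ≡ 28 (mod 61) since 24·28 = 672 ≡ 1, so λ ≡ 44.
  x = λ² - 42 - 5 = 1936 - 47 ≡ 59; y = λ·(42 - 59) - 51 ≡ 55. → (59, 55)
4P: (59, 55) + (5, 9). λ = (9 - 55)/(5 - 59) ≡ 15/7 mod 61. 7⁻¹ ≡ 35 (mod 61) since 7·35 = 245 ≡ 1, so λ ≡ 37.
  x = λ² - 59 - 5 = 1369 - 64 ≡ 24; y = λ·(59 - 24) - 55 ≡ 20. → (24, 20)
5P: (24, 20) + (5, 9). λ = (9 - 20)/(5 - 24) ≡ 50/42 mod 61. 42⁻¹ ≡ 16 (mod 61), so λ ≡ 7.
  x = λ² - 24 - 5 = 49 - 29 ≡ 20; y = λ·(24 - 20) - 20 ≡ 8. → (20, 8)
6P: (20, 8) + (5, 9). λ = (9 - 8)/(5 - 20) ≡ 1/46 mod 61. 46⁻¹ ≡ 4 (mod 61), so λ ≡ 4.
  x = λ² - 20 - 5 = 16 - 25 ≡ 52; y = λ·(20 - 52) - 8 ≡ 47. → (52, 47)
7P: (52, 47) + (5, 9). λ = (9 - 47)/(5 - 52) ≡ 23/14 mod 61. 14⁻¹ ≡ 48 (mod 61), so λ ≡ 6.
  x = λ² - 52 - 5 = 36 - 57 ≡ 40; y = λ·(52 - 40) - 47 ≡ 25. → (40, 25)
8P: (40, 25) + (5, 9). λ = (9 - 25)/(5 - 40) ≡ 45/26 mod 61. 26⁻¹ ≡ 54 (mod 61), so λ ≡ 51.
  x = λ² - 40 - 5 = 2601 - 45 ≡ 55; y = λ·(40 - 55) - 25 ≡ 3. → (55, 3)
9P: (55, 3) + (5, 9). λ = (9 - 3)/(5 - 55) ≡ 6/11 mod 61. 11⁻¹ ≡ 50 (mod 61) since 11·50 = 550 ≡ 1, so λ ≡ 56.
  x = λ² - 55 - 5 = 3136 - 60 ≡ 26; y = λ·(55 - 26) - 3 ≡ 35. → (26, 35)

(26, 35)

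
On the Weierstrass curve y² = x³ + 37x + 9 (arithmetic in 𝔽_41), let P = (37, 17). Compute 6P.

(16, 33)

Repeated addition: build up to 6P.
2P: tangent at (37, 17): λ = (3·37² + 37)/(2·17) ≡ 3/34. 34⁻¹ ≡ 35 (mod 41) since 34·35 = 1190 ≡ 1, so λ ≡ 3·35 ≡ 23.
  x = λ² - 37 - 37 = 529 - 74 ≡ 4; y = λ·(37 - 4) - 17 ≡ 4. → (4, 4)
3P: (4, 4) + (37, 17). λ = (17 - 4)/(37 - 4) ≡ 13/33 mod 41. 33⁻¹ ≡ 5 (mod 41) since 33·5 = 165 ≡ 1, so λ ≡ 24.
  x = λ² - 4 - 37 = 576 - 41 ≡ 2; y = λ·(4 - 2) - 4 ≡ 3. → (2, 3)
4P: (2, 3) + (37, 17). λ = (17 - 3)/(37 - 2) ≡ 14/35 mod 41. 35⁻¹ ≡ 34 (mod 41), so λ ≡ 25.
  x = λ² - 2 - 37 = 625 - 39 ≡ 12; y = λ·(2 - 12) - 3 ≡ 34. → (12, 34)
5P: (12, 34) + (37, 17). λ = (17 - 34)/(37 - 12) ≡ 24/25 mod 41. 25⁻¹ ≡ 23 (mod 41), so λ ≡ 19.
  x = λ² - 12 - 37 = 361 - 49 ≡ 25; y = λ·(12 - 25) - 34 ≡ 6. → (25, 6)
6P: (25, 6) + (37, 17). λ = (17 - 6)/(37 - 25) ≡ 11/12 mod 41. 12⁻¹ ≡ 24 (mod 41) since 12·24 = 288 ≡ 1, so λ ≡ 18.
  x = λ² - 25 - 37 = 324 - 62 ≡ 16; y = λ·(25 - 16) - 6 ≡ 33. → (16, 33)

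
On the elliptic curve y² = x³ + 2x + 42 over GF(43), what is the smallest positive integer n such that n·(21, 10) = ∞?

2P: tangent at (21, 10): λ = (3·21² + 2)/(2·10) ≡ 35/20. 20⁻¹ ≡ 28 (mod 43) since 20·28 = 560 ≡ 1, so λ ≡ 35·28 ≡ 34.
  x = λ² - 21 - 21 = 1156 - 42 ≡ 39; y = λ·(21 - 39) - 10 ≡ 23. → (39, 23)
3P: (39, 23) + (21, 10). λ = (10 - 23)/(21 - 39) ≡ 30/25 mod 43. 25⁻¹ ≡ 31 (mod 43) since 25·31 = 775 ≡ 1, so λ ≡ 27.
  x = λ² - 39 - 21 = 729 - 60 ≡ 24; y = λ·(39 - 24) - 23 ≡ 38. → (24, 38)
4P: (24, 38) + (21, 10). λ = (10 - 38)/(21 - 24) ≡ 15/40 mod 43. 40⁻¹ ≡ 14 (mod 43), so λ ≡ 38.
  x = λ² - 24 - 21 = 1444 - 45 ≡ 23; y = λ·(24 - 23) - 38 ≡ 0. → (23, 0)
5P: (23, 0) + (21, 10). λ = (10 - 0)/(21 - 23) ≡ 10/41 mod 43. 41⁻¹ ≡ 21 (mod 43) since 41·21 = 861 ≡ 1, so λ ≡ 38.
  x = λ² - 23 - 21 = 1444 - 44 ≡ 24; y = λ·(23 - 24) - 0 ≡ 5. → (24, 5)
6P: (24, 5) + (21, 10). λ = (10 - 5)/(21 - 24) ≡ 5/40 mod 43. 40⁻¹ ≡ 14 (mod 43), so λ ≡ 27.
  x = λ² - 24 - 21 = 729 - 45 ≡ 39; y = λ·(24 - 39) - 5 ≡ 20. → (39, 20)
7P: (39, 20) + (21, 10). λ = (10 - 20)/(21 - 39) ≡ 33/25 mod 43. 25⁻¹ ≡ 31 (mod 43) since 25·31 = 775 ≡ 1, so λ ≡ 34.
  x = λ² - 39 - 21 = 1156 - 60 ≡ 21; y = λ·(39 - 21) - 20 ≡ 33. → (21, 33)
8P: (21, 33) + (21, 10): same x and y₁ ≡ -y₂, so the sum is ∞.
8P = ∞, so the order is 8.

8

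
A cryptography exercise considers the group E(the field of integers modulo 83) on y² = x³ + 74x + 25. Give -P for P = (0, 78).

-(0, 78) = (0, -78 mod 83) = (0, 5).

(0, 5)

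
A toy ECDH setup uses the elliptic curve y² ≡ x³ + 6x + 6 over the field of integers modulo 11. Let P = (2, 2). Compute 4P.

(6, 7)

Repeated addition: build up to 4P.
2P: tangent at (2, 2): λ = (3·2² + 6)/(2·2) ≡ 7/4. 4⁻¹ ≡ 3 (mod 11), so λ ≡ 7·3 ≡ 10.
  x = λ² - 2 - 2 = 100 - 4 ≡ 8; y = λ·(2 - 8) - 2 ≡ 4. → (8, 4)
3P: (8, 4) + (2, 2). λ = (2 - 4)/(2 - 8) ≡ 9/5 mod 11. 5⁻¹ ≡ 9 (mod 11) since 5·9 = 45 ≡ 1, so λ ≡ 4.
  x = λ² - 8 - 2 = 16 - 10 ≡ 6; y = λ·(8 - 6) - 4 ≡ 4. → (6, 4)
4P: (6, 4) + (2, 2). λ = (2 - 4)/(2 - 6) ≡ 9/7 mod 11. 7⁻¹ ≡ 8 (mod 11), so λ ≡ 6.
  x = λ² - 6 - 2 = 36 - 8 ≡ 6; y = λ·(6 - 6) - 4 ≡ 7. → (6, 7)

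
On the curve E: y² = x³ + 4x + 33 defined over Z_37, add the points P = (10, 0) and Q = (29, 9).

(26, 8)

(10, 0) + (29, 9). λ = (9 - 0)/(29 - 10) ≡ 9/19 mod 37. 19⁻¹ ≡ 2 (mod 37), so λ ≡ 18.
  x = λ² - 10 - 29 = 324 - 39 ≡ 26; y = λ·(10 - 26) - 0 ≡ 8. → (26, 8)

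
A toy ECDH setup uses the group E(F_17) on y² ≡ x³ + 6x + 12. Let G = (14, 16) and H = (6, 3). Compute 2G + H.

First 2G:
Repeated addition: build up to 2G.
2G: tangent at (14, 16): λ = (3·14² + 6)/(2·16) ≡ 16/15. 15⁻¹ ≡ 8 (mod 17) since 15·8 = 120 ≡ 1, so λ ≡ 16·8 ≡ 9.
  x = λ² - 14 - 14 = 81 - 28 ≡ 2; y = λ·(14 - 2) - 16 ≡ 7. → (2, 7)
2G = (2, 7).
Finally 2G + H:
(2, 7) + (6, 3). λ = (3 - 7)/(6 - 2) ≡ 13/4 mod 17. 4⁻¹ ≡ 13 (mod 17), so λ ≡ 16.
  x = λ² - 2 - 6 = 256 - 8 ≡ 10; y = λ·(2 - 10) - 7 ≡ 1. → (10, 1)

(10, 1)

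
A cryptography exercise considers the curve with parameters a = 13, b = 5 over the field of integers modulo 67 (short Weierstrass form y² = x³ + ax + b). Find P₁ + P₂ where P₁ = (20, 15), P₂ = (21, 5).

(20, 15) + (21, 5). λ = (5 - 15)/(21 - 20) ≡ 57/1 mod 67. 1⁻¹ ≡ 1 (mod 67), so λ ≡ 57.
  x = λ² - 20 - 21 = 3249 - 41 ≡ 59; y = λ·(20 - 59) - 15 ≡ 40. → (59, 40)

(59, 40)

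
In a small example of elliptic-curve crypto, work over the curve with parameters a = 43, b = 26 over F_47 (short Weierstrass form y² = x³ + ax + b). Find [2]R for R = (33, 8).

(9, 22)

tangent at (33, 8): λ = (3·33² + 43)/(2·8) ≡ 20/16. 16⁻¹ ≡ 3 (mod 47), so λ ≡ 20·3 ≡ 13.
  x = λ² - 33 - 33 = 169 - 66 ≡ 9; y = λ·(33 - 9) - 8 ≡ 22. → (9, 22)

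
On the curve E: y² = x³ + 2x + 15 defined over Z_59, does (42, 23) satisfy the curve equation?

y² = 23² ≡ 57; x³ + 2x + 15 = 74187 ≡ 24 (mod 59). 57 ≠ 24.

no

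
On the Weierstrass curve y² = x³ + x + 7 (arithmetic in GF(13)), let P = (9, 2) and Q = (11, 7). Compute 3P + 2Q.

First 3P:
Repeated addition: build up to 3P.
2P: tangent at (9, 2): λ = (3·9² + 1)/(2·2) ≡ 10/4. 4⁻¹ ≡ 10 (mod 13), so λ ≡ 10·10 ≡ 9.
  x = λ² - 9 - 9 = 81 - 18 ≡ 11; y = λ·(9 - 11) - 2 ≡ 6. → (11, 6)
3P: (11, 6) + (9, 2). λ = (2 - 6)/(9 - 11) ≡ 9/11 mod 13. 11⁻¹ ≡ 6 (mod 13), so λ ≡ 2.
  x = λ² - 11 - 9 = 4 - 20 ≡ 10; y = λ·(11 - 10) - 6 ≡ 9. → (10, 9)
3P = (10, 9).
Next 2Q:
Repeated addition: build up to 2Q.
2Q: tangent at (11, 7): λ = (3·11² + 1)/(2·7) ≡ 0/1. 1⁻¹ ≡ 1 (mod 13) since 1·1 = 1 ≡ 1, so λ ≡ 0·1 ≡ 0.
  x = λ² - 11 - 11 = 0 - 22 ≡ 4; y = λ·(11 - 4) - 7 ≡ 6. → (4, 6)
2Q = (4, 6).
Finally 3P + 2Q:
(10, 9) + (4, 6). λ = (6 - 9)/(4 - 10) ≡ 10/7 mod 13. 7⁻¹ ≡ 2 (mod 13) since 7·2 = 14 ≡ 1, so λ ≡ 7.
  x = λ² - 10 - 4 = 49 - 14 ≡ 9; y = λ·(10 - 9) - 9 ≡ 11. → (9, 11)

(9, 11)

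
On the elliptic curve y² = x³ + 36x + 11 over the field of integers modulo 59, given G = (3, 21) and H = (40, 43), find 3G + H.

First 3G:
Repeated addition: build up to 3G.
2G: tangent at (3, 21): λ = (3·3² + 36)/(2·21) ≡ 4/42. 42⁻¹ ≡ 52 (mod 59), so λ ≡ 4·52 ≡ 31.
  x = λ² - 3 - 3 = 961 - 6 ≡ 11; y = λ·(3 - 11) - 21 ≡ 26. → (11, 26)
3G: (11, 26) + (3, 21). λ = (21 - 26)/(3 - 11) ≡ 54/51 mod 59. 51⁻¹ ≡ 22 (mod 59) since 51·22 = 1122 ≡ 1, so λ ≡ 8.
  x = λ² - 11 - 3 = 64 - 14 ≡ 50; y = λ·(11 - 50) - 26 ≡ 16. → (50, 16)
3G = (50, 16).
Finally 3G + H:
(50, 16) + (40, 43). λ = (43 - 16)/(40 - 50) ≡ 27/49 mod 59. 49⁻¹ ≡ 53 (mod 59) since 49·53 = 2597 ≡ 1, so λ ≡ 15.
  x = λ² - 50 - 40 = 225 - 90 ≡ 17; y = λ·(50 - 17) - 16 ≡ 7. → (17, 7)

(17, 7)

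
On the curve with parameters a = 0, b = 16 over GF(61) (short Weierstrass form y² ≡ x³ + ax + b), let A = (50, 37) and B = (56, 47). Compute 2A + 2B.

First 2A:
Repeated addition: build up to 2A.
2A: tangent at (50, 37): λ = (3·50² + 0)/(2·37) ≡ 58/13. 13⁻¹ ≡ 47 (mod 61), so λ ≡ 58·47 ≡ 42.
  x = λ² - 50 - 50 = 1764 - 100 ≡ 17; y = λ·(50 - 17) - 37 ≡ 7. → (17, 7)
2A = (17, 7).
Next 2B:
Repeated addition: build up to 2B.
2B: tangent at (56, 47): λ = (3·56² + 0)/(2·47) ≡ 14/33. 33⁻¹ ≡ 37 (mod 61) since 33·37 = 1221 ≡ 1, so λ ≡ 14·37 ≡ 30.
  x = λ² - 56 - 56 = 900 - 112 ≡ 56; y = λ·(56 - 56) - 47 ≡ 14. → (56, 14)
2B = (56, 14).
Finally 2A + 2B:
(17, 7) + (56, 14). λ = (14 - 7)/(56 - 17) ≡ 7/39 mod 61. 39⁻¹ ≡ 36 (mod 61), so λ ≡ 8.
  x = λ² - 17 - 56 = 64 - 73 ≡ 52; y = λ·(17 - 52) - 7 ≡ 18. → (52, 18)

(52, 18)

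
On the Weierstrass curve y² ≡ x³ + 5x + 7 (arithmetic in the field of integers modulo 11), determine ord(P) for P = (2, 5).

2P: tangent at (2, 5): λ = (3·2² + 5)/(2·5) ≡ 6/10. 10⁻¹ ≡ 10 (mod 11) since 10·10 = 100 ≡ 1, so λ ≡ 6·10 ≡ 5.
  x = λ² - 2 - 2 = 25 - 4 ≡ 10; y = λ·(2 - 10) - 5 ≡ 10. → (10, 10)
3P: (10, 10) + (2, 5). λ = (5 - 10)/(2 - 10) ≡ 6/3 mod 11. 3⁻¹ ≡ 4 (mod 11), so λ ≡ 2.
  x = λ² - 10 - 2 = 4 - 12 ≡ 3; y = λ·(10 - 3) - 10 ≡ 4. → (3, 4)
4P: (3, 4) + (2, 5). λ = (5 - 4)/(2 - 3) ≡ 1/10 mod 11. 10⁻¹ ≡ 10 (mod 11), so λ ≡ 10.
  x = λ² - 3 - 2 = 100 - 5 ≡ 7; y = λ·(3 - 7) - 4 ≡ 0. → (7, 0)
5P: (7, 0) + (2, 5). λ = (5 - 0)/(2 - 7) ≡ 5/6 mod 11. 6⁻¹ ≡ 2 (mod 11), so λ ≡ 10.
  x = λ² - 7 - 2 = 100 - 9 ≡ 3; y = λ·(7 - 3) - 0 ≡ 7. → (3, 7)
6P: (3, 7) + (2, 5). λ = (5 - 7)/(2 - 3) ≡ 9/10 mod 11. 10⁻¹ ≡ 10 (mod 11), so λ ≡ 2.
  x = λ² - 3 - 2 = 4 - 5 ≡ 10; y = λ·(3 - 10) - 7 ≡ 1. → (10, 1)
7P: (10, 1) + (2, 5). λ = (5 - 1)/(2 - 10) ≡ 4/3 mod 11. 3⁻¹ ≡ 4 (mod 11) since 3·4 = 12 ≡ 1, so λ ≡ 5.
  x = λ² - 10 - 2 = 25 - 12 ≡ 2; y = λ·(10 - 2) - 1 ≡ 6. → (2, 6)
8P: (2, 6) + (2, 5): same x and y₁ ≡ -y₂, so the sum is O.
8P = O, so the order is 8.

8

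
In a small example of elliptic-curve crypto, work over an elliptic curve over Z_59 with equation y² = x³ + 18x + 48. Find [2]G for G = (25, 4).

tangent at (25, 4): λ = (3·25² + 18)/(2·4) ≡ 5/8. 8⁻¹ ≡ 37 (mod 59), so λ ≡ 5·37 ≡ 8.
  x = λ² - 25 - 25 = 64 - 50 ≡ 14; y = λ·(25 - 14) - 4 ≡ 25. → (14, 25)

(14, 25)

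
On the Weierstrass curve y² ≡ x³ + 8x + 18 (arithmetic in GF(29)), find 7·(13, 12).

(11, 25)

Write Q = (13, 12).
Double-and-add on 7 = (111)₂. Start with Q = (13, 12) for the leading 1-bit.
double: tangent at (13, 12): λ = (3·13² + 8)/(2·12) ≡ 22/24. 24⁻¹ ≡ 23 (mod 29) since 24·23 = 552 ≡ 1, so λ ≡ 22·23 ≡ 13.
  x = λ² - 13 - 13 = 169 - 26 ≡ 27; y = λ·(13 - 27) - 12 ≡ 9. → (27, 9)
add Q: (27, 9) + (13, 12). λ = (12 - 9)/(13 - 27) ≡ 3/15 mod 29. 15⁻¹ ≡ 2 (mod 29) since 15·2 = 30 ≡ 1, so λ ≡ 6.
  x = λ² - 27 - 13 = 36 - 40 ≡ 25; y = λ·(27 - 25) - 9 ≡ 3. → (25, 3)
double: tangent at (25, 3): λ = (3·25² + 8)/(2·3) ≡ 27/6. 6⁻¹ ≡ 5 (mod 29) since 6·5 = 30 ≡ 1, so λ ≡ 27·5 ≡ 19.
  x = λ² - 25 - 25 = 361 - 50 ≡ 21; y = λ·(25 - 21) - 3 ≡ 15. → (21, 15)
add Q: (21, 15) + (13, 12). λ = (12 - 15)/(13 - 21) ≡ 26/21 mod 29. 21⁻¹ ≡ 18 (mod 29), so λ ≡ 4.
  x = λ² - 21 - 13 = 16 - 34 ≡ 11; y = λ·(21 - 11) - 15 ≡ 25. → (11, 25)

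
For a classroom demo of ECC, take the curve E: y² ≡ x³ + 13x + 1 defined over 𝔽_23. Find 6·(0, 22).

(4, 5)

Write Q = (0, 22).
Double-and-add on 6 = (110)₂. Start with Q = (0, 22) for the leading 1-bit.
double: tangent at (0, 22): λ = (3·0² + 13)/(2·22) ≡ 13/21. 21⁻¹ ≡ 11 (mod 23) since 21·11 = 231 ≡ 1, so λ ≡ 13·11 ≡ 5.
  x = λ² - 0 - 0 = 25 - 0 ≡ 2; y = λ·(0 - 2) - 22 ≡ 14. → (2, 14)
add Q: (2, 14) + (0, 22). λ = (22 - 14)/(0 - 2) ≡ 8/21 mod 23. 21⁻¹ ≡ 11 (mod 23), so λ ≡ 19.
  x = λ² - 2 - 0 = 361 - 2 ≡ 14; y = λ·(2 - 14) - 14 ≡ 11. → (14, 11)
double: tangent at (14, 11): λ = (3·14² + 13)/(2·11) ≡ 3/22. 22⁻¹ ≡ 22 (mod 23) since 22·22 = 484 ≡ 1, so λ ≡ 3·22 ≡ 20.
  x = λ² - 14 - 14 = 400 - 28 ≡ 4; y = λ·(14 - 4) - 11 ≡ 5. → (4, 5)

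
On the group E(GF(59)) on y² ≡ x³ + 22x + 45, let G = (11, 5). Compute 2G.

(0, 35)

tangent at (11, 5): λ = (3·11² + 22)/(2·5) ≡ 31/10. 10⁻¹ ≡ 6 (mod 59), so λ ≡ 31·6 ≡ 9.
  x = λ² - 11 - 11 = 81 - 22 ≡ 0; y = λ·(11 - 0) - 5 ≡ 35. → (0, 35)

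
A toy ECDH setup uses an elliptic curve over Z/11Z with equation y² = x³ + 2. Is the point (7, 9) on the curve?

yes

y² = 9² ≡ 4; x³ + 0x + 2 = 345 ≡ 4 (mod 11). 4 = 4.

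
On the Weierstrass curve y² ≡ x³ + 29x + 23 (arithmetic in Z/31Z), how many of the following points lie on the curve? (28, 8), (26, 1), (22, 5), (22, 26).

4

(28, 8): 8² ≡ 2, rhs ≡ 2 → on.
(26, 1): 1² ≡ 1, rhs ≡ 1 → on.
(22, 5): 5² ≡ 25, rhs ≡ 25 → on.
(22, 26): 26² ≡ 25, rhs ≡ 25 → on.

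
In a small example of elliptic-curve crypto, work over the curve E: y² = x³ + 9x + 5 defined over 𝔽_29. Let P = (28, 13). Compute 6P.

Repeated addition: build up to 6P.
2P: tangent at (28, 13): λ = (3·28² + 9)/(2·13) ≡ 12/26. 26⁻¹ ≡ 19 (mod 29) since 26·19 = 494 ≡ 1, so λ ≡ 12·19 ≡ 25.
  x = λ² - 28 - 28 = 625 - 56 ≡ 18; y = λ·(28 - 18) - 13 ≡ 5. → (18, 5)
3P: (18, 5) + (28, 13). λ = (13 - 5)/(28 - 18) ≡ 8/10 mod 29. 10⁻¹ ≡ 3 (mod 29), so λ ≡ 24.
  x = λ² - 18 - 28 = 576 - 46 ≡ 8; y = λ·(18 - 8) - 5 ≡ 3. → (8, 3)
4P: (8, 3) + (28, 13). λ = (13 - 3)/(28 - 8) ≡ 10/20 mod 29. 20⁻¹ ≡ 16 (mod 29), so λ ≡ 15.
  x = λ² - 8 - 28 = 225 - 36 ≡ 15; y = λ·(8 - 15) - 3 ≡ 8. → (15, 8)
5P: (15, 8) + (28, 13). λ = (13 - 8)/(28 - 15) ≡ 5/13 mod 29. 13⁻¹ ≡ 9 (mod 29), so λ ≡ 16.
  x = λ² - 15 - 28 = 256 - 43 ≡ 10; y = λ·(15 - 10) - 8 ≡ 14. → (10, 14)
6P: (10, 14) + (28, 13). λ = (13 - 14)/(28 - 10) ≡ 28/18 mod 29. 18⁻¹ ≡ 21 (mod 29), so λ ≡ 8.
  x = λ² - 10 - 28 = 64 - 38 ≡ 26; y = λ·(10 - 26) - 14 ≡ 3. → (26, 3)

(26, 3)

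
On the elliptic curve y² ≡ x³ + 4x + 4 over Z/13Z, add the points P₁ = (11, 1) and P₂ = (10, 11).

(11, 1) + (10, 11). λ = (11 - 1)/(10 - 11) ≡ 10/12 mod 13. 12⁻¹ ≡ 12 (mod 13) since 12·12 = 144 ≡ 1, so λ ≡ 3.
  x = λ² - 11 - 10 = 9 - 21 ≡ 1; y = λ·(11 - 1) - 1 ≡ 3. → (1, 3)

(1, 3)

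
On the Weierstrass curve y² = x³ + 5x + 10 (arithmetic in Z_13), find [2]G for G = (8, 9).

tangent at (8, 9): λ = (3·8² + 5)/(2·9) ≡ 2/5. 5⁻¹ ≡ 8 (mod 13), so λ ≡ 2·8 ≡ 3.
  x = λ² - 8 - 8 = 9 - 16 ≡ 6; y = λ·(8 - 6) - 9 ≡ 10. → (6, 10)

(6, 10)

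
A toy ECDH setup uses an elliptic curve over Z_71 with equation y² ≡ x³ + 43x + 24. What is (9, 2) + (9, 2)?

(0, 38)

tangent at (9, 2): λ = (3·9² + 43)/(2·2) ≡ 2/4. 4⁻¹ ≡ 18 (mod 71), so λ ≡ 2·18 ≡ 36.
  x = λ² - 9 - 9 = 1296 - 18 ≡ 0; y = λ·(9 - 0) - 2 ≡ 38. → (0, 38)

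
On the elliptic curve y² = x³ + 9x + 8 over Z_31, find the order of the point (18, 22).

8

2P: tangent at (18, 22): λ = (3·18² + 9)/(2·22) ≡ 20/13. 13⁻¹ ≡ 12 (mod 31), so λ ≡ 20·12 ≡ 23.
  x = λ² - 18 - 18 = 529 - 36 ≡ 28; y = λ·(18 - 28) - 22 ≡ 27. → (28, 27)
3P: (28, 27) + (18, 22). λ = (22 - 27)/(18 - 28) ≡ 26/21 mod 31. 21⁻¹ ≡ 3 (mod 31), so λ ≡ 16.
  x = λ² - 28 - 18 = 256 - 46 ≡ 24; y = λ·(28 - 24) - 27 ≡ 6. → (24, 6)
4P: (24, 6) + (18, 22). λ = (22 - 6)/(18 - 24) ≡ 16/25 mod 31. 25⁻¹ ≡ 5 (mod 31), so λ ≡ 18.
  x = λ² - 24 - 18 = 324 - 42 ≡ 3; y = λ·(24 - 3) - 6 ≡ 0. → (3, 0)
5P: (3, 0) + (18, 22). λ = (22 - 0)/(18 - 3) ≡ 22/15 mod 31. 15⁻¹ ≡ 29 (mod 31) since 15·29 = 435 ≡ 1, so λ ≡ 18.
  x = λ² - 3 - 18 = 324 - 21 ≡ 24; y = λ·(3 - 24) - 0 ≡ 25. → (24, 25)
6P: (24, 25) + (18, 22). λ = (22 - 25)/(18 - 24) ≡ 28/25 mod 31. 25⁻¹ ≡ 5 (mod 31), so λ ≡ 16.
  x = λ² - 24 - 18 = 256 - 42 ≡ 28; y = λ·(24 - 28) - 25 ≡ 4. → (28, 4)
7P: (28, 4) + (18, 22). λ = (22 - 4)/(18 - 28) ≡ 18/21 mod 31. 21⁻¹ ≡ 3 (mod 31) since 21·3 = 63 ≡ 1, so λ ≡ 23.
  x = λ² - 28 - 18 = 529 - 46 ≡ 18; y = λ·(28 - 18) - 4 ≡ 9. → (18, 9)
8P: (18, 9) + (18, 22): same x and y₁ ≡ -y₂, so the sum is O.
8P = O, so the order is 8.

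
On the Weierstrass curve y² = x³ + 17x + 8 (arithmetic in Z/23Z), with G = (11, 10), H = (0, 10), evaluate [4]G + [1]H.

(15, 2)

First 4G:
Double-and-add on 4 = (100)₂. Start with G = (11, 10) for the leading 1-bit.
double: tangent at (11, 10): λ = (3·11² + 17)/(2·10) ≡ 12/20. 20⁻¹ ≡ 15 (mod 23) since 20·15 = 300 ≡ 1, so λ ≡ 12·15 ≡ 19.
  x = λ² - 11 - 11 = 361 - 22 ≡ 17; y = λ·(11 - 17) - 10 ≡ 14. → (17, 14)
double: tangent at (17, 14): λ = (3·17² + 17)/(2·14) ≡ 10/5. 5⁻¹ ≡ 14 (mod 23), so λ ≡ 10·14 ≡ 2.
  x = λ² - 17 - 17 = 4 - 34 ≡ 16; y = λ·(17 - 16) - 14 ≡ 11. → (16, 11)
4G = (16, 11).
Finally 4G + H:
(16, 11) + (0, 10). λ = (10 - 11)/(0 - 16) ≡ 22/7 mod 23. 7⁻¹ ≡ 10 (mod 23), so λ ≡ 13.
  x = λ² - 16 - 0 = 169 - 16 ≡ 15; y = λ·(16 - 15) - 11 ≡ 2. → (15, 2)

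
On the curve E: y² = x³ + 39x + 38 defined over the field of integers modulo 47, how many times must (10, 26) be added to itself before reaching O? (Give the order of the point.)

2P: tangent at (10, 26): λ = (3·10² + 39)/(2·26) ≡ 10/5. 5⁻¹ ≡ 19 (mod 47), so λ ≡ 10·19 ≡ 2.
  x = λ² - 10 - 10 = 4 - 20 ≡ 31; y = λ·(10 - 31) - 26 ≡ 26. → (31, 26)
3P: (31, 26) + (10, 26). λ = (26 - 26)/(10 - 31) ≡ 0/26 mod 47. 26⁻¹ ≡ 38 (mod 47), so λ ≡ 0.
  x = λ² - 31 - 10 = 0 - 41 ≡ 6; y = λ·(31 - 6) - 26 ≡ 21. → (6, 21)
4P: (6, 21) + (10, 26). λ = (26 - 21)/(10 - 6) ≡ 5/4 mod 47. 4⁻¹ ≡ 12 (mod 47), so λ ≡ 13.
  x = λ² - 6 - 10 = 169 - 16 ≡ 12; y = λ·(6 - 12) - 21 ≡ 42. → (12, 42)
5P: (12, 42) + (10, 26). λ = (26 - 42)/(10 - 12) ≡ 31/45 mod 47. 45⁻¹ ≡ 23 (mod 47) since 45·23 = 1035 ≡ 1, so λ ≡ 8.
  x = λ² - 12 - 10 = 64 - 22 ≡ 42; y = λ·(12 - 42) - 42 ≡ 0. → (42, 0)
6P: (42, 0) + (10, 26). λ = (26 - 0)/(10 - 42) ≡ 26/15 mod 47. 15⁻¹ ≡ 22 (mod 47) since 15·22 = 330 ≡ 1, so λ ≡ 8.
  x = λ² - 42 - 10 = 64 - 52 ≡ 12; y = λ·(42 - 12) - 0 ≡ 5. → (12, 5)
7P: (12, 5) + (10, 26). λ = (26 - 5)/(10 - 12) ≡ 21/45 mod 47. 45⁻¹ ≡ 23 (mod 47), so λ ≡ 13.
  x = λ² - 12 - 10 = 169 - 22 ≡ 6; y = λ·(12 - 6) - 5 ≡ 26. → (6, 26)
8P: (6, 26) + (10, 26). λ = (26 - 26)/(10 - 6) ≡ 0/4 mod 47. 4⁻¹ ≡ 12 (mod 47) since 4·12 = 48 ≡ 1, so λ ≡ 0.
  x = λ² - 6 - 10 = 0 - 16 ≡ 31; y = λ·(6 - 31) - 26 ≡ 21. → (31, 21)
9P: (31, 21) + (10, 26). λ = (26 - 21)/(10 - 31) ≡ 5/26 mod 47. 26⁻¹ ≡ 38 (mod 47), so λ ≡ 2.
  x = λ² - 31 - 10 = 4 - 41 ≡ 10; y = λ·(31 - 10) - 21 ≡ 21. → (10, 21)
10P: (10, 21) + (10, 26): same x and y₁ ≡ -y₂, so the sum is O.
10P = O, so the order is 10.

10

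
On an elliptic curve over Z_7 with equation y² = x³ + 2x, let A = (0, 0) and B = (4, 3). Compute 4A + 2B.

(0, 0)

First 4A:
Double-and-add on 4 = (100)₂. Start with A = (0, 0) for the leading 1-bit.
double: (0, 0) + (0, 0): same x and y₁ ≡ -y₂, so the sum is the point at infinity.
double: the point at infinity + the point at infinity = the point at infinity (identity).
4A = the point at infinity.
Next 2B:
Repeated addition: build up to 2B.
2B: tangent at (4, 3): λ = (3·4² + 2)/(2·3) ≡ 1/6. 6⁻¹ ≡ 6 (mod 7), so λ ≡ 1·6 ≡ 6.
  x = λ² - 4 - 4 = 36 - 8 ≡ 0; y = λ·(4 - 0) - 3 ≡ 0. → (0, 0)
2B = (0, 0).
Finally 4A + 2B:
the point at infinity + (0, 0) = (0, 0) (identity).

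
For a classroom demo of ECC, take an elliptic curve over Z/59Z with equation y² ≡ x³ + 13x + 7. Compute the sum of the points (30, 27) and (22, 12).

(52, 35)

(30, 27) + (22, 12). λ = (12 - 27)/(22 - 30) ≡ 44/51 mod 59. 51⁻¹ ≡ 22 (mod 59) since 51·22 = 1122 ≡ 1, so λ ≡ 24.
  x = λ² - 30 - 22 = 576 - 52 ≡ 52; y = λ·(30 - 52) - 27 ≡ 35. → (52, 35)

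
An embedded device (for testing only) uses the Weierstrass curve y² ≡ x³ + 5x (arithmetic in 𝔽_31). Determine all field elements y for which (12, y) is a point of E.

x³ + 5x + 0 = 1788 ≡ 21 (mod 31).
21 is a non-residue mod 31; no y exists.

none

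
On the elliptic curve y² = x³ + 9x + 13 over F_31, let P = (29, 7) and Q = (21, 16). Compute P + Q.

(29, 7) + (21, 16). λ = (16 - 7)/(21 - 29) ≡ 9/23 mod 31. 23⁻¹ ≡ 27 (mod 31), so λ ≡ 26.
  x = λ² - 29 - 21 = 676 - 50 ≡ 6; y = λ·(29 - 6) - 7 ≡ 2. → (6, 2)

(6, 2)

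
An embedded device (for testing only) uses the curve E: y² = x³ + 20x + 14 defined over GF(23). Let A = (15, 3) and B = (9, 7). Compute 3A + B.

First 3A:
Repeated addition: build up to 3A.
2A: tangent at (15, 3): λ = (3·15² + 20)/(2·3) ≡ 5/6. 6⁻¹ ≡ 4 (mod 23), so λ ≡ 5·4 ≡ 20.
  x = λ² - 15 - 15 = 400 - 30 ≡ 2; y = λ·(15 - 2) - 3 ≡ 4. → (2, 4)
3A: (2, 4) + (15, 3). λ = (3 - 4)/(15 - 2) ≡ 22/13 mod 23. 13⁻¹ ≡ 16 (mod 23), so λ ≡ 7.
  x = λ² - 2 - 15 = 49 - 17 ≡ 9; y = λ·(2 - 9) - 4 ≡ 16. → (9, 16)
3A = (9, 16).
Finally 3A + B:
(9, 16) + (9, 7): same x and y₁ ≡ -y₂, so the sum is the point at infinity.

O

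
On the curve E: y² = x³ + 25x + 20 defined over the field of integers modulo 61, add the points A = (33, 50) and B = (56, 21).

(33, 50) + (56, 21). λ = (21 - 50)/(56 - 33) ≡ 32/23 mod 61. 23⁻¹ ≡ 8 (mod 61), so λ ≡ 12.
  x = λ² - 33 - 56 = 144 - 89 ≡ 55; y = λ·(33 - 55) - 50 ≡ 52. → (55, 52)

(55, 52)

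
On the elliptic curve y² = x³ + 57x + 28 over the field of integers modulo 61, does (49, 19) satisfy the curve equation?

y² = 19² ≡ 56; x³ + 57x + 28 = 120470 ≡ 56 (mod 61). 56 = 56.

yes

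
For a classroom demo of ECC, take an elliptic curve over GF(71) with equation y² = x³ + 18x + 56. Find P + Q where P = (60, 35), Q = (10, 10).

(19, 21)

(60, 35) + (10, 10). λ = (10 - 35)/(10 - 60) ≡ 46/21 mod 71. 21⁻¹ ≡ 44 (mod 71) since 21·44 = 924 ≡ 1, so λ ≡ 36.
  x = λ² - 60 - 10 = 1296 - 70 ≡ 19; y = λ·(60 - 19) - 35 ≡ 21. → (19, 21)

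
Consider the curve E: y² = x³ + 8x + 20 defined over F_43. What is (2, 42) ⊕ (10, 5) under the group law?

(2, 42) + (10, 5). λ = (5 - 42)/(10 - 2) ≡ 6/8 mod 43. 8⁻¹ ≡ 27 (mod 43), so λ ≡ 33.
  x = λ² - 2 - 10 = 1089 - 12 ≡ 2; y = λ·(2 - 2) - 42 ≡ 1. → (2, 1)

(2, 1)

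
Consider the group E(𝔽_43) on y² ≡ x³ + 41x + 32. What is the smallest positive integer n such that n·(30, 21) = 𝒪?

2P: tangent at (30, 21): λ = (3·30² + 41)/(2·21) ≡ 32/42. 42⁻¹ ≡ 42 (mod 43) since 42·42 = 1764 ≡ 1, so λ ≡ 32·42 ≡ 11.
  x = λ² - 30 - 30 = 121 - 60 ≡ 18; y = λ·(30 - 18) - 21 ≡ 25. → (18, 25)
3P: (18, 25) + (30, 21). λ = (21 - 25)/(30 - 18) ≡ 39/12 mod 43. 12⁻¹ ≡ 18 (mod 43), so λ ≡ 14.
  x = λ² - 18 - 30 = 196 - 48 ≡ 19; y = λ·(18 - 19) - 25 ≡ 4. → (19, 4)
4P: (19, 4) + (30, 21). λ = (21 - 4)/(30 - 19) ≡ 17/11 mod 43. 11⁻¹ ≡ 4 (mod 43), so λ ≡ 25.
  x = λ² - 19 - 30 = 625 - 49 ≡ 17; y = λ·(19 - 17) - 4 ≡ 3. → (17, 3)
5P: (17, 3) + (30, 21). λ = (21 - 3)/(30 - 17) ≡ 18/13 mod 43. 13⁻¹ ≡ 10 (mod 43) since 13·10 = 130 ≡ 1, so λ ≡ 8.
  x = λ² - 17 - 30 = 64 - 47 ≡ 17; y = λ·(17 - 17) - 3 ≡ 40. → (17, 40)
6P: (17, 40) + (30, 21). λ = (21 - 40)/(30 - 17) ≡ 24/13 mod 43. 13⁻¹ ≡ 10 (mod 43), so λ ≡ 25.
  x = λ² - 17 - 30 = 625 - 47 ≡ 19; y = λ·(17 - 19) - 40 ≡ 39. → (19, 39)
7P: (19, 39) + (30, 21). λ = (21 - 39)/(30 - 19) ≡ 25/11 mod 43. 11⁻¹ ≡ 4 (mod 43) since 11·4 = 44 ≡ 1, so λ ≡ 14.
  x = λ² - 19 - 30 = 196 - 49 ≡ 18; y = λ·(19 - 18) - 39 ≡ 18. → (18, 18)
8P: (18, 18) + (30, 21). λ = (21 - 18)/(30 - 18) ≡ 3/12 mod 43. 12⁻¹ ≡ 18 (mod 43) since 12·18 = 216 ≡ 1, so λ ≡ 11.
  x = λ² - 18 - 30 = 121 - 48 ≡ 30; y = λ·(18 - 30) - 18 ≡ 22. → (30, 22)
9P: (30, 22) + (30, 21): same x and y₁ ≡ -y₂, so the sum is 𝒪.
9P = 𝒪, so the order is 9.

9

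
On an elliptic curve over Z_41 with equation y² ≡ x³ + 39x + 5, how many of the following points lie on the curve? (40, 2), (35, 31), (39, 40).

(40, 2): 2² ≡ 4, rhs ≡ 6 → off.
(35, 31): 31² ≡ 18, rhs ≡ 6 → off.
(39, 40): 40² ≡ 1, rhs ≡ 1 → on.

1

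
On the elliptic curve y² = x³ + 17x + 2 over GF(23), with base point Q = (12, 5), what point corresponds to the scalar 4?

(20, 4)

Double-and-add on 4 = (100)₂. Start with Q = (12, 5) for the leading 1-bit.
double: tangent at (12, 5): λ = (3·12² + 17)/(2·5) ≡ 12/10. 10⁻¹ ≡ 7 (mod 23), so λ ≡ 12·7 ≡ 15.
  x = λ² - 12 - 12 = 225 - 24 ≡ 17; y = λ·(12 - 17) - 5 ≡ 12. → (17, 12)
double: tangent at (17, 12): λ = (3·17² + 17)/(2·12) ≡ 10/1. 1⁻¹ ≡ 1 (mod 23), so λ ≡ 10·1 ≡ 10.
  x = λ² - 17 - 17 = 100 - 34 ≡ 20; y = λ·(17 - 20) - 12 ≡ 4. → (20, 4)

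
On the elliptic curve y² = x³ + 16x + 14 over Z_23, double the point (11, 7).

tangent at (11, 7): λ = (3·11² + 16)/(2·7) ≡ 11/14. 14⁻¹ ≡ 5 (mod 23), so λ ≡ 11·5 ≡ 9.
  x = λ² - 11 - 11 = 81 - 22 ≡ 13; y = λ·(11 - 13) - 7 ≡ 21. → (13, 21)

(13, 21)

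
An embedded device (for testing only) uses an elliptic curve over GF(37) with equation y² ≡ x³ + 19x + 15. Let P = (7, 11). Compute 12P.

Repeated addition: build up to 12P.
2P: tangent at (7, 11): λ = (3·7² + 19)/(2·11) ≡ 18/22. 22⁻¹ ≡ 32 (mod 37), so λ ≡ 18·32 ≡ 21.
  x = λ² - 7 - 7 = 441 - 14 ≡ 20; y = λ·(7 - 20) - 11 ≡ 12. → (20, 12)
3P: (20, 12) + (7, 11). λ = (11 - 12)/(7 - 20) ≡ 36/24 mod 37. 24⁻¹ ≡ 17 (mod 37) since 24·17 = 408 ≡ 1, so λ ≡ 20.
  x = λ² - 20 - 7 = 400 - 27 ≡ 3; y = λ·(20 - 3) - 12 ≡ 32. → (3, 32)
4P: (3, 32) + (7, 11). λ = (11 - 32)/(7 - 3) ≡ 16/4 mod 37. 4⁻¹ ≡ 28 (mod 37), so λ ≡ 4.
  x = λ² - 3 - 7 = 16 - 10 ≡ 6; y = λ·(3 - 6) - 32 ≡ 30. → (6, 30)
5P: (6, 30) + (7, 11). λ = (11 - 30)/(7 - 6) ≡ 18/1 mod 37. 1⁻¹ ≡ 1 (mod 37), so λ ≡ 18.
  x = λ² - 6 - 7 = 324 - 13 ≡ 15; y = λ·(6 - 15) - 30 ≡ 30. → (15, 30)
6P: (15, 30) + (7, 11). λ = (11 - 30)/(7 - 15) ≡ 18/29 mod 37. 29⁻¹ ≡ 23 (mod 37), so λ ≡ 7.
  x = λ² - 15 - 7 = 49 - 22 ≡ 27; y = λ·(15 - 27) - 30 ≡ 34. → (27, 34)
7P: (27, 34) + (7, 11). λ = (11 - 34)/(7 - 27) ≡ 14/17 mod 37. 17⁻¹ ≡ 24 (mod 37) since 17·24 = 408 ≡ 1, so λ ≡ 3.
  x = λ² - 27 - 7 = 9 - 34 ≡ 12; y = λ·(27 - 12) - 34 ≡ 11. → (12, 11)
8P: (12, 11) + (7, 11). λ = (11 - 11)/(7 - 12) ≡ 0/32 mod 37. 32⁻¹ ≡ 22 (mod 37) since 32·22 = 704 ≡ 1, so λ ≡ 0.
  x = λ² - 12 - 7 = 0 - 19 ≡ 18; y = λ·(12 - 18) - 11 ≡ 26. → (18, 26)
9P: (18, 26) + (7, 11). λ = (11 - 26)/(7 - 18) ≡ 22/26 mod 37. 26⁻¹ ≡ 10 (mod 37), so λ ≡ 35.
  x = λ² - 18 - 7 = 1225 - 25 ≡ 16; y = λ·(18 - 16) - 26 ≡ 7. → (16, 7)
10P: (16, 7) + (7, 11). λ = (11 - 7)/(7 - 16) ≡ 4/28 mod 37. 28⁻¹ ≡ 4 (mod 37), so λ ≡ 16.
  x = λ² - 16 - 7 = 256 - 23 ≡ 11; y = λ·(16 - 11) - 7 ≡ 36. → (11, 36)
11P: (11, 36) + (7, 11). λ = (11 - 36)/(7 - 11) ≡ 12/33 mod 37. 33⁻¹ ≡ 9 (mod 37), so λ ≡ 34.
  x = λ² - 11 - 7 = 1156 - 18 ≡ 28; y = λ·(11 - 28) - 36 ≡ 15. → (28, 15)
12P: (28, 15) + (7, 11). λ = (11 - 15)/(7 - 28) ≡ 33/16 mod 37. 16⁻¹ ≡ 7 (mod 37), so λ ≡ 9.
  x = λ² - 28 - 7 = 81 - 35 ≡ 9; y = λ·(28 - 9) - 15 ≡ 8. → (9, 8)

(9, 8)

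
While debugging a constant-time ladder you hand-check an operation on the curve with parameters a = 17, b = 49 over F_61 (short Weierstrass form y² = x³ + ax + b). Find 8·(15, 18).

Write P = (15, 18).
Double-and-add on 8 = (1000)₂. Start with P = (15, 18) for the leading 1-bit.
double: tangent at (15, 18): λ = (3·15² + 17)/(2·18) ≡ 21/36. 36⁻¹ ≡ 39 (mod 61), so λ ≡ 21·39 ≡ 26.
  x = λ² - 15 - 15 = 676 - 30 ≡ 36; y = λ·(15 - 36) - 18 ≡ 46. → (36, 46)
double: tangent at (36, 46): λ = (3·36² + 17)/(2·46) ≡ 1/31. 31⁻¹ ≡ 2 (mod 61), so λ ≡ 1·2 ≡ 2.
  x = λ² - 36 - 36 = 4 - 72 ≡ 54; y = λ·(36 - 54) - 46 ≡ 40. → (54, 40)
double: tangent at (54, 40): λ = (3·54² + 17)/(2·40) ≡ 42/19. 19⁻¹ ≡ 45 (mod 61) since 19·45 = 855 ≡ 1, so λ ≡ 42·45 ≡ 60.
  x = λ² - 54 - 54 = 3600 - 108 ≡ 15; y = λ·(54 - 15) - 40 ≡ 43. → (15, 43)

(15, 43)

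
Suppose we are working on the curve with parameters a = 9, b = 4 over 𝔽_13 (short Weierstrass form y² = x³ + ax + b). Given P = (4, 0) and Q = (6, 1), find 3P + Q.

(0, 2)

First 3P:
Repeated addition: build up to 3P.
2P: (4, 0) + (4, 0): same x and y₁ ≡ -y₂, so the sum is the point at infinity.
3P: the point at infinity + (4, 0) = (4, 0) (identity).
3P = (4, 0).
Finally 3P + Q:
(4, 0) + (6, 1). λ = (1 - 0)/(6 - 4) ≡ 1/2 mod 13. 2⁻¹ ≡ 7 (mod 13), so λ ≡ 7.
  x = λ² - 4 - 6 = 49 - 10 ≡ 0; y = λ·(4 - 0) - 0 ≡ 2. → (0, 2)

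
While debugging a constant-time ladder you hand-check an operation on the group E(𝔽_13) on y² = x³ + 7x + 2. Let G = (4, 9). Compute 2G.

(9, 1)

tangent at (4, 9): λ = (3·4² + 7)/(2·9) ≡ 3/5. 5⁻¹ ≡ 8 (mod 13) since 5·8 = 40 ≡ 1, so λ ≡ 3·8 ≡ 11.
  x = λ² - 4 - 4 = 121 - 8 ≡ 9; y = λ·(4 - 9) - 9 ≡ 1. → (9, 1)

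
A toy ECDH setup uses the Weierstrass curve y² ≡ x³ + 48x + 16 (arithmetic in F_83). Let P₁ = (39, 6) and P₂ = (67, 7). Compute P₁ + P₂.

(39, 6) + (67, 7). λ = (7 - 6)/(67 - 39) ≡ 1/28 mod 83. 28⁻¹ ≡ 3 (mod 83), so λ ≡ 3.
  x = λ² - 39 - 67 = 9 - 106 ≡ 69; y = λ·(39 - 69) - 6 ≡ 70. → (69, 70)

(69, 70)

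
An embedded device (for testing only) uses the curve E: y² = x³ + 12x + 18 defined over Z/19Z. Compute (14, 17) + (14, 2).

The two points share x = 14 and their y-coordinates satisfy 17 + 2 ≡ 0 (mod 19), so they are inverses. Their sum is the point at infinity.

O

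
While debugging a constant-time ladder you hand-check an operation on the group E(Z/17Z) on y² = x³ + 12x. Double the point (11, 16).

(8, 8)

tangent at (11, 16): λ = (3·11² + 12)/(2·16) ≡ 1/15. 15⁻¹ ≡ 8 (mod 17) since 15·8 = 120 ≡ 1, so λ ≡ 1·8 ≡ 8.
  x = λ² - 11 - 11 = 64 - 22 ≡ 8; y = λ·(11 - 8) - 16 ≡ 8. → (8, 8)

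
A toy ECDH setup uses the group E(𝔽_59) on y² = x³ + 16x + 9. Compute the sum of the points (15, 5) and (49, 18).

(15, 54)

(15, 5) + (49, 18). λ = (18 - 5)/(49 - 15) ≡ 13/34 mod 59. 34⁻¹ ≡ 33 (mod 59), so λ ≡ 16.
  x = λ² - 15 - 49 = 256 - 64 ≡ 15; y = λ·(15 - 15) - 5 ≡ 54. → (15, 54)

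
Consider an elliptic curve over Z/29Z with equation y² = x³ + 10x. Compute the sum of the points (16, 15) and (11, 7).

(15, 4)

(16, 15) + (11, 7). λ = (7 - 15)/(11 - 16) ≡ 21/24 mod 29. 24⁻¹ ≡ 23 (mod 29) since 24·23 = 552 ≡ 1, so λ ≡ 19.
  x = λ² - 16 - 11 = 361 - 27 ≡ 15; y = λ·(16 - 15) - 15 ≡ 4. → (15, 4)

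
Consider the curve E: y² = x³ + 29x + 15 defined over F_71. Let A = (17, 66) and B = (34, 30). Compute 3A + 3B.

First 3A:
Repeated addition: build up to 3A.
2A: tangent at (17, 66): λ = (3·17² + 29)/(2·66) ≡ 44/61. 61⁻¹ ≡ 7 (mod 71), so λ ≡ 44·7 ≡ 24.
  x = λ² - 17 - 17 = 576 - 34 ≡ 45; y = λ·(17 - 45) - 66 ≡ 43. → (45, 43)
3A: (45, 43) + (17, 66). λ = (66 - 43)/(17 - 45) ≡ 23/43 mod 71. 43⁻¹ ≡ 38 (mod 71) since 43·38 = 1634 ≡ 1, so λ ≡ 22.
  x = λ² - 45 - 17 = 484 - 62 ≡ 67; y = λ·(45 - 67) - 43 ≡ 41. → (67, 41)
3A = (67, 41).
Next 3B:
Repeated addition: build up to 3B.
2B: tangent at (34, 30): λ = (3·34² + 29)/(2·30) ≡ 18/60. 60⁻¹ ≡ 58 (mod 71) since 60·58 = 3480 ≡ 1, so λ ≡ 18·58 ≡ 50.
  x = λ² - 34 - 34 = 2500 - 68 ≡ 18; y = λ·(34 - 18) - 30 ≡ 60. → (18, 60)
3B: (18, 60) + (34, 30). λ = (30 - 60)/(34 - 18) ≡ 41/16 mod 71. 16⁻¹ ≡ 40 (mod 71) since 16·40 = 640 ≡ 1, so λ ≡ 7.
  x = λ² - 18 - 34 = 49 - 52 ≡ 68; y = λ·(18 - 68) - 60 ≡ 16. → (68, 16)
3B = (68, 16).
Finally 3A + 3B:
(67, 41) + (68, 16). λ = (16 - 41)/(68 - 67) ≡ 46/1 mod 71. 1⁻¹ ≡ 1 (mod 71), so λ ≡ 46.
  x = λ² - 67 - 68 = 2116 - 135 ≡ 64; y = λ·(67 - 64) - 41 ≡ 26. → (64, 26)

(64, 26)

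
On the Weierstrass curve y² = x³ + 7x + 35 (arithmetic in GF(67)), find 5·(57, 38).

(44, 54)

Write G = (57, 38).
Repeated addition: build up to 5G.
2G: tangent at (57, 38): λ = (3·57² + 7)/(2·38) ≡ 39/9. 9⁻¹ ≡ 15 (mod 67) since 9·15 = 135 ≡ 1, so λ ≡ 39·15 ≡ 49.
  x = λ² - 57 - 57 = 2401 - 114 ≡ 9; y = λ·(57 - 9) - 38 ≡ 36. → (9, 36)
3G: (9, 36) + (57, 38). λ = (38 - 36)/(57 - 9) ≡ 2/48 mod 67. 48⁻¹ ≡ 7 (mod 67) since 48·7 = 336 ≡ 1, so λ ≡ 14.
  x = λ² - 9 - 57 = 196 - 66 ≡ 63; y = λ·(9 - 63) - 36 ≡ 12. → (63, 12)
4G: (63, 12) + (57, 38). λ = (38 - 12)/(57 - 63) ≡ 26/61 mod 67. 61⁻¹ ≡ 11 (mod 67) since 61·11 = 671 ≡ 1, so λ ≡ 18.
  x = λ² - 63 - 57 = 324 - 120 ≡ 3; y = λ·(63 - 3) - 12 ≡ 63. → (3, 63)
5G: (3, 63) + (57, 38). λ = (38 - 63)/(57 - 3) ≡ 42/54 mod 67. 54⁻¹ ≡ 36 (mod 67) since 54·36 = 1944 ≡ 1, so λ ≡ 38.
  x = λ² - 3 - 57 = 1444 - 60 ≡ 44; y = λ·(3 - 44) - 63 ≡ 54. → (44, 54)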